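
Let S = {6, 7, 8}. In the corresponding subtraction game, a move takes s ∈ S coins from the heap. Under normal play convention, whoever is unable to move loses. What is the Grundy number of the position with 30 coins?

G(0) = 0
G(1) = mex{} = 0
G(2) = mex{} = 0
G(3) = mex{} = 0
G(4) = mex{} = 0
G(5) = mex{} = 0
G(6) = mex{0} = 1
G(7) = mex{0,0} = 1
G(8) = mex{0,0,0} = 1
G(9) = mex{0,0,0} = 1
G(10) = mex{0,0,0} = 1
G(11) = mex{0,0,0} = 1
G(12) = mex{1,0,0} = 2
G(13) = mex{1,1,0} = 2
G(14) = mex{1,1,1} = 0
G(15) = mex{1,1,1} = 0
G(16) = mex{1,1,1} = 0
G(17) = mex{1,1,1} = 0
G(18) = mex{2,1,1} = 0
G(19) = mex{2,2,1} = 0
G(20) = mex{0,2,2} = 1
G(21) = mex{0,0,2} = 1
G(22) = mex{0,0,0} = 1
G(23) = mex{0,0,0} = 1
G(24) = mex{0,0,0} = 1
G(25) = mex{0,0,0} = 1
G(26) = mex{1,0,0} = 2
G(27) = mex{1,1,0} = 2
G(28) = mex{1,1,1} = 0
G(29) = mex{1,1,1} = 0
G(30) = mex{1,1,1} = 0

0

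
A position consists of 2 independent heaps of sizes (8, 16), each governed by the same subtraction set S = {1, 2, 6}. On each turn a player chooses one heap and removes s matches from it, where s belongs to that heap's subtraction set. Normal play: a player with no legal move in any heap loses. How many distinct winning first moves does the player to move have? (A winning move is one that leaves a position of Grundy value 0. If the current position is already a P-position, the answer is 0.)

All heaps use S = {1, 2, 6}:
n :  0  1  2  3  4  5  6  7  8  9 10 11 12 13 14 15 16
G :  0  1  2  0  1  2  3  0  1  2  0  1  2  3  0  1  2
Heap A: G(8) = 1.
Heap B: G(16) = 2.
Combined Grundy value = 1 ⊕ 2 = 3.
A winning move leaves total XOR = 0, i.e. changes one component's Grundy value g to g ⊕ X where X is the current total.
Heap A: need g' = 1⊕3 = 2. Options: 8−1→G=0, 8−2→G=3, 8−6→G=2. Hits: 1.
Heap B: need g' = 2⊕3 = 1. Options: 16−1→G=1, 16−2→G=0, 16−6→G=0. Hits: 1.

2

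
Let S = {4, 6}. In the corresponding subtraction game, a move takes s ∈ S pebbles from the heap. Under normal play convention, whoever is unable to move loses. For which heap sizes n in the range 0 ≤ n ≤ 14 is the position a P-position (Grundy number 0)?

0, 1, 2, 3, 10, 11, 12, 13

n :  0  1  2  3  4  5  6  7  8  9 10 11 12 13 14
G :  0  0  0  0  1  1  1  1  2  2  0  0  0  0  1
P-positions are exactly the n with G(n) = 0.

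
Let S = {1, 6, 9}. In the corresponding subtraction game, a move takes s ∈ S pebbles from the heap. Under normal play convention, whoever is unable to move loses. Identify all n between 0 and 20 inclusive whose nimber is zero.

0, 2, 4, 7, 12, 14, 17, 19

G(0) = 0
G(1) = mex{0} = 1
G(2) = mex{1} = 0
G(3) = mex{0} = 1
G(4) = mex{1} = 0
G(5) = mex{0} = 1
G(6) = mex{1,0} = 2
G(7) = mex{2,1} = 0
G(8) = mex{0,0} = 1
G(9) = mex{1,1,0} = 2
G(10) = mex{2,0,1} = 3
G(11) = mex{3,1,0} = 2
G(12) = mex{2,2,1} = 0
G(13) = mex{0,0,0} = 1
G(14) = mex{1,1,1} = 0
G(15) = mex{0,2,2} = 1
G(16) = mex{1,3,0} = 2
G(17) = mex{2,2,1} = 0
G(18) = mex{0,0,2} = 1
G(19) = mex{1,1,3} = 0
G(20) = mex{0,0,2} = 1
P-positions are exactly the n with G(n) = 0.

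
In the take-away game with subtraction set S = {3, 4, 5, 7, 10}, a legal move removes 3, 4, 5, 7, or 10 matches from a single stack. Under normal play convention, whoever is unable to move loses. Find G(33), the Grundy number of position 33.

2

n :  0  1  2  3  4  5  6  7  8  9 10 11 12 13 14 15 16 17 18 19 20 21 22 23 24 25 26 27 28 29 30 31 32 33
G :  0  0  0  1  1  1  2  2  2  3  3  3  4  0  0  0  1  1  1  2  2  2  3  3  3  4  0  0  0  1  1  1  2  2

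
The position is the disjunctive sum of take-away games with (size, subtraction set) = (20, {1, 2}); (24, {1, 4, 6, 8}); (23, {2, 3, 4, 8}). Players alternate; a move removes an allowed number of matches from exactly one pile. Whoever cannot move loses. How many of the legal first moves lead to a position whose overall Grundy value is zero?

Pile A, S = {1, 2}:
n :  0  1  2  3  4  5  6  7  8  9 10 11 12 13 14 15 16 17 18 19 20
G :  0  1  2  0  1  2  0  1  2  0  1  2  0  1  2  0  1  2  0  1  2
G_A(20) = 2.
Pile B, S = {1, 4, 6, 8}:
n :  0  1  2  3  4  5  6  7  8  9 10 11 12 13 14 15 16 17 18 19 20 21 22 23 24
G :  0  1  0  1  2  0  1  0  1  2  3  2  0  1  0  1  2  0  1  0  1  2  3  2  0
G_B(24) = 0.
Pile C, S = {2, 3, 4, 8}:
G(0) = 0
G(1) = mex{} = 0
G(2) = mex{0} = 1
G(3) = mex{0,0} = 1
G(4) = mex{1,0,0} = 2
G(5) = mex{1,1,0} = 2
G(6) = mex{2,1,1} = 0
G(7) = mex{2,2,1} = 0
G(8) = mex{0,2,2,0} = 1
G(9) = mex{0,0,2,0} = 1
G(10) = mex{1,0,0,1} = 2
G(11) = mex{1,1,0,1} = 2
G(12) = mex{2,1,1,2} = 0
G(13) = mex{2,2,1,2} = 0
G(14) = mex{0,2,2,0} = 1
G(15) = mex{0,0,2,0} = 1
G(16) = mex{1,0,0,1} = 2
G(17) = mex{1,1,0,1} = 2
G(18) = mex{2,1,1,2} = 0
G(19) = mex{2,2,1,2} = 0
G(20) = mex{0,2,2,0} = 1
G(21) = mex{0,0,2,0} = 1
G(22) = mex{1,0,0,1} = 2
G(23) = mex{1,1,0,1} = 2
G_C(23) = 2.
Combined Grundy value = 2 ⊕ 0 ⊕ 2 = 0.
A winning move leaves total XOR = 0, i.e. changes one component's Grundy value g to g ⊕ X where X is the current total.
Pile A: target g' = 2⊕0 = 2, but every legal move changes the Grundy value (mex property), so 0 moves.
Pile B: target g' = 0⊕0 = 0, but every legal move changes the Grundy value (mex property), so 0 moves.
Pile C: target g' = 2⊕0 = 2, but every legal move changes the Grundy value (mex property), so 0 moves.

0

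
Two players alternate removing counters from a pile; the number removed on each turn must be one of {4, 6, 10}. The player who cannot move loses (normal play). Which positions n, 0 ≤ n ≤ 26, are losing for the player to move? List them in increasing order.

G(0) = 0
G(1) = mex{} = 0
G(2) = mex{} = 0
G(3) = mex{} = 0
G(4) = mex{0} = 1
G(5) = mex{0} = 1
G(6) = mex{0,0} = 1
G(7) = mex{0,0} = 1
G(8) = mex{1,0} = 2
G(9) = mex{1,0} = 2
G(10) = mex{1,1,0} = 2
G(11) = mex{1,1,0} = 2
G(12) = mex{2,1,0} = 3
G(13) = mex{2,1,0} = 3
G(14) = mex{2,2,1} = 0
G(15) = mex{2,2,1} = 0
G(16) = mex{3,2,1} = 0
G(17) = mex{3,2,1} = 0
G(18) = mex{0,3,2} = 1
G(19) = mex{0,3,2} = 1
G(20) = mex{0,0,2} = 1
G(21) = mex{0,0,2} = 1
G(22) = mex{1,0,3} = 2
G(23) = mex{1,0,3} = 2
G(24) = mex{1,1,0} = 2
G(25) = mex{1,1,0} = 2
G(26) = mex{2,1,0} = 3
P-positions are exactly the n with G(n) = 0.

0, 1, 2, 3, 14, 15, 16, 17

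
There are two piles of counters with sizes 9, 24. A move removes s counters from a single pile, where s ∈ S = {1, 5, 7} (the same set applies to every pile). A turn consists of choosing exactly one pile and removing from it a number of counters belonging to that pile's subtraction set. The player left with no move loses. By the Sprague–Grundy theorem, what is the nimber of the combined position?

1

All piles use S = {1, 5, 7}:
n :  0  1  2  3  4  5  6  7  8  9 10 11 12 13 14 15 16 17 18 19 20 21 22 23 24
G :  0  1  0  1  0  1  0  1  0  1  0  1  0  1  0  1  0  1  0  1  0  1  0  1  0
Pile A: G(9) = 1.
Pile B: G(24) = 0.
Combined Grundy value = 1 ⊕ 0 = 1.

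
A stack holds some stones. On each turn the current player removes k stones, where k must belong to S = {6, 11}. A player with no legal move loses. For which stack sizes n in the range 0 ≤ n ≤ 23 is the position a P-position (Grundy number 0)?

0, 1, 2, 3, 4, 5, 17, 18, 19, 20, 21, 22

n :  0  1  2  3  4  5  6  7  8  9 10 11 12 13 14 15 16 17 18 19 20 21 22 23
G :  0  0  0  0  0  0  1  1  1  1  1  1  2  2  2  2  2  0  0  0  0  0  0  1
P-positions are exactly the n with G(n) = 0.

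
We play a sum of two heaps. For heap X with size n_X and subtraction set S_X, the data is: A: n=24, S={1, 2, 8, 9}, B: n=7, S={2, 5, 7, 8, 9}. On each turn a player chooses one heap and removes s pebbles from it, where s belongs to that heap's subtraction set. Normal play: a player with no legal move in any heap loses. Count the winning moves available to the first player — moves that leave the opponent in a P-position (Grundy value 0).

Heap A, S = {1, 2, 8, 9}:
G(0) = 0
G(1) = mex{0} = 1
G(2) = mex{1,0} = 2
G(3) = mex{2,1} = 0
G(4) = mex{0,2} = 1
G(5) = mex{1,0} = 2
G(6) = mex{2,1} = 0
G(7) = mex{0,2} = 1
G(8) = mex{1,0,0} = 2
G(9) = mex{2,1,1,0} = 3
G(10) = mex{3,2,2,1} = 0
G(11) = mex{0,3,0,2} = 1
G(12) = mex{1,0,1,0} = 2
G(13) = mex{2,1,2,1} = 0
G(14) = mex{0,2,0,2} = 1
G(15) = mex{1,0,1,0} = 2
G(16) = mex{2,1,2,1} = 0
G(17) = mex{0,2,3,2} = 1
G(18) = mex{1,0,0,3} = 2
G(19) = mex{2,1,1,0} = 3
G(20) = mex{3,2,2,1} = 0
G(21) = mex{0,3,0,2} = 1
G(22) = mex{1,0,1,0} = 2
G(23) = mex{2,1,2,1} = 0
G(24) = mex{0,2,0,2} = 1
G_A(24) = 1.
Heap B, S = {2, 5, 7, 8, 9}:
G(0) = 0
G(1) = mex{} = 0
G(2) = mex{0} = 1
G(3) = mex{0} = 1
G(4) = mex{1} = 0
G(5) = mex{1,0} = 2
G(6) = mex{0,0} = 1
G(7) = mex{2,1,0} = 3
G_B(7) = 3.
Combined Grundy value = 1 ⊕ 3 = 2.
A winning move leaves total XOR = 0, i.e. changes one component's Grundy value g to g ⊕ X where X is the current total.
Heap A: need g' = 1⊕2 = 3. Options: 24−1→G=0, 24−2→G=2, 24−8→G=0, 24−9→G=2. Hits: 0.
Heap B: need g' = 3⊕2 = 1. Options: 7−2→G=2, 7−5→G=1, 7−7→G=0. Hits: 1.

1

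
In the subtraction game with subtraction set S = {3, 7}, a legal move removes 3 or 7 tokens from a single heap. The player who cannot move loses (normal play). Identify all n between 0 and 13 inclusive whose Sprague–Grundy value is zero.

0, 1, 2, 6, 10, 11, 12

n :  0  1  2  3  4  5  6  7  8  9 10 11 12 13
G :  0  0  0  1  1  1  0  2  2  1  0  0  0  1
P-positions are exactly the n with G(n) = 0.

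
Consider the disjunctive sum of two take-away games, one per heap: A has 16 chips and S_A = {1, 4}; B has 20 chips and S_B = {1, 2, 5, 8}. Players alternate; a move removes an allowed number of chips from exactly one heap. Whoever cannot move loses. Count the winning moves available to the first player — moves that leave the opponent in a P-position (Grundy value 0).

Heap A, S = {1, 4}:
n :  0  1  2  3  4  5  6  7  8  9 10 11 12 13 14 15 16
G :  0  1  0  1  2  0  1  0  1  2  0  1  0  1  2  0  1
G_A(16) = 1.
Heap B, S = {1, 2, 5, 8}:
n :  0  1  2  3  4  5  6  7  8  9 10 11 12 13 14 15 16 17 18 19 20
G :  0  1  2  0  1  2  0  1  2  0  1  2  0  1  2  0  1  2  0  1  2
G_B(20) = 2.
Combined Grundy value = 1 ⊕ 2 = 3.
A winning move leaves total XOR = 0, i.e. changes one component's Grundy value g to g ⊕ X where X is the current total.
Heap A: need g' = 1⊕3 = 2. Options: 16−1→G=0, 16−4→G=0. Hits: 0.
Heap B: need g' = 2⊕3 = 1. Options: 20−1→G=1, 20−2→G=0, 20−5→G=0, 20−8→G=0. Hits: 1.

1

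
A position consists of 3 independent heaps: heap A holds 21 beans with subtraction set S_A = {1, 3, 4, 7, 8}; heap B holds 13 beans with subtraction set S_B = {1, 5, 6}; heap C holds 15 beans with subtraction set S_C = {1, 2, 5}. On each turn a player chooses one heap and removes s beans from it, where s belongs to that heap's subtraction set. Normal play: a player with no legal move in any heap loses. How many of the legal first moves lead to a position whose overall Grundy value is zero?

1

Heap A, S = {1, 3, 4, 7, 8}:
G(0) = 0
G(1) = mex{0} = 1
G(2) = mex{1} = 0
G(3) = mex{0,0} = 1
G(4) = mex{1,1,0} = 2
G(5) = mex{2,0,1} = 3
G(6) = mex{3,1,0} = 2
G(7) = mex{2,2,1,0} = 3
G(8) = mex{3,3,2,1,0} = 4
G(9) = mex{4,2,3,0,1} = 5
G(10) = mex{5,3,2,1,0} = 4
G(11) = mex{4,4,3,2,1} = 0
G(12) = mex{0,5,4,3,2} = 1
G(13) = mex{1,4,5,2,3} = 0
G(14) = mex{0,0,4,3,2} = 1
G(15) = mex{1,1,0,4,3} = 2
G(16) = mex{2,0,1,5,4} = 3
G(17) = mex{3,1,0,4,5} = 2
G(18) = mex{2,2,1,0,4} = 3
G(19) = mex{3,3,2,1,0} = 4
G(20) = mex{4,2,3,0,1} = 5
G(21) = mex{5,3,2,1,0} = 4
G_A(21) = 4.
Heap B, S = {1, 5, 6}:
n :  0  1  2  3  4  5  6  7  8  9 10 11 12 13
G :  0  1  0  1  0  1  2  3  2  3  2  0  1  0
G_B(13) = 0.
Heap C, S = {1, 2, 5}:
n :  0  1  2  3  4  5  6  7  8  9 10 11 12 13 14 15
G :  0  1  2  0  1  2  0  1  2  0  1  2  0  1  2  0
G_C(15) = 0.
Combined Grundy value = 4 ⊕ 0 ⊕ 0 = 4.
A winning move leaves total XOR = 0, i.e. changes one component's Grundy value g to g ⊕ X where X is the current total.
Heap A: need g' = 4⊕4 = 0. Options: 21−1→G=5, 21−3→G=3, 21−4→G=2, 21−7→G=1, 21−8→G=0. Hits: 1.
Heap B: need g' = 0⊕4 = 4. Options: 13−1→G=1, 13−5→G=2, 13−6→G=3. Hits: 0.
Heap C: need g' = 0⊕4 = 4. Options: 15−1→G=2, 15−2→G=1, 15−5→G=1. Hits: 0.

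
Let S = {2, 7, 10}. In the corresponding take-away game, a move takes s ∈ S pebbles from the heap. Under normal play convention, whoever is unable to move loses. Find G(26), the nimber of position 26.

G(0) = 0
G(1) = mex{} = 0
G(2) = mex{0} = 1
G(3) = mex{0} = 1
G(4) = mex{1} = 0
G(5) = mex{1} = 0
G(6) = mex{0} = 1
G(7) = mex{0,0} = 1
G(8) = mex{1,0} = 2
G(9) = mex{1,1} = 0
G(10) = mex{2,1,0} = 3
G(11) = mex{0,0,0} = 1
G(12) = mex{3,0,1} = 2
G(13) = mex{1,1,1} = 0
G(14) = mex{2,1,0} = 3
G(15) = mex{0,2,0} = 1
G(16) = mex{3,0,1} = 2
G(17) = mex{1,3,1} = 0
G(18) = mex{2,1,2} = 0
G(19) = mex{0,2,0} = 1
G(20) = mex{0,0,3} = 1
G(21) = mex{1,3,1} = 0
G(22) = mex{1,1,2} = 0
G(23) = mex{0,2,0} = 1
G(24) = mex{0,0,3} = 1
G(25) = mex{1,0,1} = 2
G(26) = mex{1,1,2} = 0

0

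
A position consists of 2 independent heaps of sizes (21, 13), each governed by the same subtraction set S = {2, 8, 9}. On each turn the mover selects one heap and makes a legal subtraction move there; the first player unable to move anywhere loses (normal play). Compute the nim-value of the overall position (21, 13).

1

All heaps use S = {2, 8, 9}:
G(0) = 0
G(1) = mex{} = 0
G(2) = mex{0} = 1
G(3) = mex{0} = 1
G(4) = mex{1} = 0
G(5) = mex{1} = 0
G(6) = mex{0} = 1
G(7) = mex{0} = 1
G(8) = mex{1,0} = 2
G(9) = mex{1,0,0} = 2
G(10) = mex{2,1,0} = 3
G(11) = mex{2,1,1} = 0
G(12) = mex{3,0,1} = 2
G(13) = mex{0,0,0} = 1
G(14) = mex{2,1,0} = 3
G(15) = mex{1,1,1} = 0
G(16) = mex{3,2,1} = 0
G(17) = mex{0,2,2} = 1
G(18) = mex{0,3,2} = 1
G(19) = mex{1,0,3} = 2
G(20) = mex{1,2,0} = 3
G(21) = mex{2,1,2} = 0
Heap A: G(21) = 0.
Heap B: G(13) = 1.
Combined Grundy value = 0 ⊕ 1 = 1.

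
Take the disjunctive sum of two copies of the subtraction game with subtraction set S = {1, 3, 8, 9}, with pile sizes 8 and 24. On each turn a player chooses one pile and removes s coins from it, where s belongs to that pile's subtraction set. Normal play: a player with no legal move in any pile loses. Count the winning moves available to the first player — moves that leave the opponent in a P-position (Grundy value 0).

0

All piles use S = {1, 3, 8, 9}:
G(0) = 0
G(1) = mex{0} = 1
G(2) = mex{1} = 0
G(3) = mex{0,0} = 1
G(4) = mex{1,1} = 0
G(5) = mex{0,0} = 1
G(6) = mex{1,1} = 0
G(7) = mex{0,0} = 1
G(8) = mex{1,1,0} = 2
G(9) = mex{2,0,1,0} = 3
G(10) = mex{3,1,0,1} = 2
G(11) = mex{2,2,1,0} = 3
G(12) = mex{3,3,0,1} = 2
G(13) = mex{2,2,1,0} = 3
G(14) = mex{3,3,0,1} = 2
G(15) = mex{2,2,1,0} = 3
G(16) = mex{3,3,2,1} = 0
G(17) = mex{0,2,3,2} = 1
G(18) = mex{1,3,2,3} = 0
G(19) = mex{0,0,3,2} = 1
G(20) = mex{1,1,2,3} = 0
G(21) = mex{0,0,3,2} = 1
G(22) = mex{1,1,2,3} = 0
G(23) = mex{0,0,3,2} = 1
G(24) = mex{1,1,0,3} = 2
Pile A: G(8) = 2.
Pile B: G(24) = 2.
Combined Grundy value = 2 ⊕ 2 = 0.
A winning move leaves total XOR = 0, i.e. changes one component's Grundy value g to g ⊕ X where X is the current total.
Pile A: target g' = 2⊕0 = 2, but every legal move changes the Grundy value (mex property), so 0 moves.
Pile B: target g' = 2⊕0 = 2, but every legal move changes the Grundy value (mex property), so 0 moves.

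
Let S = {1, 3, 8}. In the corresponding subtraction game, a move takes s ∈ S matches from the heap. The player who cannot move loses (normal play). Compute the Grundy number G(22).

0

n :  0  1  2  3  4  5  6  7  8  9 10 11 12 13 14 15 16 17 18 19 20 21 22
G :  0  1  0  1  0  1  0  1  2  3  2  0  1  0  1  0  1  0  1  2  3  2  0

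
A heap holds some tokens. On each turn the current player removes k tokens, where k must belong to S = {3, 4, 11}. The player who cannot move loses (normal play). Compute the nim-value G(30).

G(0) = 0
G(1) = mex{} = 0
G(2) = mex{} = 0
G(3) = mex{0} = 1
G(4) = mex{0,0} = 1
G(5) = mex{0,0} = 1
G(6) = mex{1,0} = 2
G(7) = mex{1,1} = 0
G(8) = mex{1,1} = 0
G(9) = mex{2,1} = 0
G(10) = mex{0,2} = 1
G(11) = mex{0,0,0} = 1
G(12) = mex{0,0,0} = 1
G(13) = mex{1,0,0} = 2
G(14) = mex{1,1,1} = 0
G(15) = mex{1,1,1} = 0
G(16) = mex{2,1,1} = 0
G(17) = mex{0,2,2} = 1
G(18) = mex{0,0,0} = 1
G(19) = mex{0,0,0} = 1
G(20) = mex{1,0,0} = 2
G(21) = mex{1,1,1} = 0
G(22) = mex{1,1,1} = 0
G(23) = mex{2,1,1} = 0
G(24) = mex{0,2,2} = 1
G(25) = mex{0,0,0} = 1
G(26) = mex{0,0,0} = 1
G(27) = mex{1,0,0} = 2
G(28) = mex{1,1,1} = 0
G(29) = mex{1,1,1} = 0
G(30) = mex{2,1,1} = 0

0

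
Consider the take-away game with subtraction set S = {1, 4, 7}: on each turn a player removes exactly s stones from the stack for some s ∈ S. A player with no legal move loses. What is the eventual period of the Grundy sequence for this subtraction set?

8

n :  0  1  2  3  4  5  6  7  8  9 10 11 12 13 14 15 16 17
G :  0  1  0  1  2  0  1  2  0  1  0  1  2  0  1  2  0  1
G(n+8) = G(n) holds for n = 0,…,6 (a full window of length max(S) = 7), so the sequence is purely periodic with period 8.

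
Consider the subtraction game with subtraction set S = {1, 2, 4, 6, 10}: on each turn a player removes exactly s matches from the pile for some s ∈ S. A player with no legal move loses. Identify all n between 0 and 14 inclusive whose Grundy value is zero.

n :  0  1  2  3  4  5  6  7  8  9 10 11 12 13 14
G :  0  1  2  0  1  2  3  4  0  1  2  0  1  2  3
P-positions are exactly the n with G(n) = 0.

0, 3, 8, 11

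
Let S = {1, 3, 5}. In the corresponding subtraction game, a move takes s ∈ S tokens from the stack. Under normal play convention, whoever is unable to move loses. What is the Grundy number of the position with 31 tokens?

n :  0  1  2  3  4  5  6  7  8  9 10 11 12 13 14 15 16 17 18 19 20 21 22 23 24 25 26 27 28 29 30 31
G :  0  1  0  1  0  1  0  1  0  1  0  1  0  1  0  1  0  1  0  1  0  1  0  1  0  1  0  1  0  1  0  1

1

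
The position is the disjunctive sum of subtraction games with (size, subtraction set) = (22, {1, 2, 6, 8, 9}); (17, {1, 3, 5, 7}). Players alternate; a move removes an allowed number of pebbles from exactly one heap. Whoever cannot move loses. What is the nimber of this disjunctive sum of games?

Heap A, S = {1, 2, 6, 8, 9}:
n :  0  1  2  3  4  5  6  7  8  9 10 11 12 13 14 15 16 17 18 19 20 21 22
G :  0  1  2  0  1  2  3  0  1  2  0  1  2  3  0  1  2  0  1  2  3  0  1
G_A(22) = 1.
Heap B, S = {1, 3, 5, 7}:
G(0) = 0
G(1) = mex{0} = 1
G(2) = mex{1} = 0
G(3) = mex{0,0} = 1
G(4) = mex{1,1} = 0
G(5) = mex{0,0,0} = 1
G(6) = mex{1,1,1} = 0
G(7) = mex{0,0,0,0} = 1
G(8) = mex{1,1,1,1} = 0
G(9) = mex{0,0,0,0} = 1
G(10) = mex{1,1,1,1} = 0
G(11) = mex{0,0,0,0} = 1
G(12) = mex{1,1,1,1} = 0
G(13) = mex{0,0,0,0} = 1
G(14) = mex{1,1,1,1} = 0
G(15) = mex{0,0,0,0} = 1
G(16) = mex{1,1,1,1} = 0
G(17) = mex{0,0,0,0} = 1
G_B(17) = 1.
Combined Grundy value = 1 ⊕ 1 = 0.

0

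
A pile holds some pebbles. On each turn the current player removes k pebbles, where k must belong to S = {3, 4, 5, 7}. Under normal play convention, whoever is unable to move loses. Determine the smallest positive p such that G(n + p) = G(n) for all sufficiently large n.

n :  0  1  2  3  4  5  6  7  8  9 10 11 12 13 14 15 16 17 18 19 20 21
G :  0  0  0  1  1  1  2  2  2  3  0  0  0  1  1  1  2  2  2  3  0  0
G(n+10) = G(n) holds for n = 0,…,6 (a full window of length max(S) = 7), so the sequence is purely periodic with period 10.

10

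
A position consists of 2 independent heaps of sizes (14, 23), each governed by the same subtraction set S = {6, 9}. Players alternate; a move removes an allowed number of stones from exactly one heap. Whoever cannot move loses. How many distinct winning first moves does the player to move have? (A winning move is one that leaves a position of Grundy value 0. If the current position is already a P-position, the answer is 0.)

2

All heaps use S = {6, 9}:
n :  0  1  2  3  4  5  6  7  8  9 10 11 12 13 14 15 16 17 18 19 20 21 22 23
G :  0  0  0  0  0  0  1  1  1  1  1  1  2  2  2  0  0  0  0  0  0  1  1  1
Heap A: G(14) = 2.
Heap B: G(23) = 1.
Combined Grundy value = 2 ⊕ 1 = 3.
A winning move leaves total XOR = 0, i.e. changes one component's Grundy value g to g ⊕ X where X is the current total.
Heap A: need g' = 2⊕3 = 1. Options: 14−6→G=1, 14−9→G=0. Hits: 1.
Heap B: need g' = 1⊕3 = 2. Options: 23−6→G=0, 23−9→G=2. Hits: 1.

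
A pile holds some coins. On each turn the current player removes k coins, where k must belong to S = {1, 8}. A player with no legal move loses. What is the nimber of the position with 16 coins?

1

n :  0  1  2  3  4  5  6  7  8  9 10 11 12 13 14 15 16
G :  0  1  0  1  0  1  0  1  2  0  1  0  1  0  1  0  1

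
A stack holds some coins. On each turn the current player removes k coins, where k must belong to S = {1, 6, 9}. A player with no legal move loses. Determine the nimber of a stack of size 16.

2

n :  0  1  2  3  4  5  6  7  8  9 10 11 12 13 14 15 16
G :  0  1  0  1  0  1  2  0  1  2  3  2  0  1  0  1  2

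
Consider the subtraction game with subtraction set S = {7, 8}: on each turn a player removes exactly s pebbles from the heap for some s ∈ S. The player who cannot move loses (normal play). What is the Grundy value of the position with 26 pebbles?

n :  0  1  2  3  4  5  6  7  8  9 10 11 12 13 14 15 16 17 18 19 20 21 22 23 24 25 26
G :  0  0  0  0  0  0  0  1  1  1  1  1  1  1  2  0  0  0  0  0  0  0  1  1  1  1  1

1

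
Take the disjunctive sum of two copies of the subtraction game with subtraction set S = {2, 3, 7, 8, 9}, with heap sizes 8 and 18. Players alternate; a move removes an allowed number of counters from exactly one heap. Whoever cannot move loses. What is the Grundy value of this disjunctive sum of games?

0

All heaps use S = {2, 3, 7, 8, 9}:
G(0) = 0
G(1) = mex{} = 0
G(2) = mex{0} = 1
G(3) = mex{0,0} = 1
G(4) = mex{1,0} = 2
G(5) = mex{1,1} = 0
G(6) = mex{2,1} = 0
G(7) = mex{0,2,0} = 1
G(8) = mex{0,0,0,0} = 1
G(9) = mex{1,0,1,0,0} = 2
G(10) = mex{1,1,1,1,0} = 2
G(11) = mex{2,1,2,1,1} = 0
G(12) = mex{2,2,0,2,1} = 3
G(13) = mex{0,2,0,0,2} = 1
G(14) = mex{3,0,1,0,0} = 2
G(15) = mex{1,3,1,1,0} = 2
G(16) = mex{2,1,2,1,1} = 0
G(17) = mex{2,2,2,2,1} = 0
G(18) = mex{0,2,0,2,2} = 1
Heap A: G(8) = 1.
Heap B: G(18) = 1.
Combined Grundy value = 1 ⊕ 1 = 0.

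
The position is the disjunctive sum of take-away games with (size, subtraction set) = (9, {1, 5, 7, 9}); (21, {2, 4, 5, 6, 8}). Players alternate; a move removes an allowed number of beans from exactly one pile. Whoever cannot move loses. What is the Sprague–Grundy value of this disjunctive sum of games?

Pile A, S = {1, 5, 7, 9}:
n : 0 1 2 3 4 5 6 7 8 9
G : 0 1 0 1 0 1 0 1 0 1
G_A(9) = 1.
Pile B, S = {2, 4, 5, 6, 8}:
n :  0  1  2  3  4  5  6  7  8  9 10 11 12 13 14 15 16 17 18 19 20 21
G :  0  0  1  1  2  2  3  3  4  4  0  0  1  1  2  2  3  3  4  4  0  0
G_B(21) = 0.
Combined Grundy value = 1 ⊕ 0 = 1.

1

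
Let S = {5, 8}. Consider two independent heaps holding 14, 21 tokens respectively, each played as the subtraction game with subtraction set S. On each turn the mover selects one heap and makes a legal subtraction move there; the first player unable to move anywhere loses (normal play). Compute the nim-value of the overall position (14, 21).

All heaps use S = {5, 8}:
n :  0  1  2  3  4  5  6  7  8  9 10 11 12 13 14 15 16 17 18 19 20 21
G :  0  0  0  0  0  1  1  1  1  1  2  2  2  0  0  0  0  0  1  1  1  1
Heap A: G(14) = 0.
Heap B: G(21) = 1.
Combined Grundy value = 0 ⊕ 1 = 1.

1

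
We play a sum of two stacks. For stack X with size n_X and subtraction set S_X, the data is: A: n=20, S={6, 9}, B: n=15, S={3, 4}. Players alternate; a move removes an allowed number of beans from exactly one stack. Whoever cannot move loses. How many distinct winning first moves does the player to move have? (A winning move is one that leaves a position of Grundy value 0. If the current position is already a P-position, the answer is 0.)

Stack A, S = {6, 9}:
n :  0  1  2  3  4  5  6  7  8  9 10 11 12 13 14 15 16 17 18 19 20
G :  0  0  0  0  0  0  1  1  1  1  1  1  2  2  2  0  0  0  0  0  0
G_A(20) = 0.
Stack B, S = {3, 4}:
G(0) = 0
G(1) = mex{} = 0
G(2) = mex{} = 0
G(3) = mex{0} = 1
G(4) = mex{0,0} = 1
G(5) = mex{0,0} = 1
G(6) = mex{1,0} = 2
G(7) = mex{1,1} = 0
G(8) = mex{1,1} = 0
G(9) = mex{2,1} = 0
G(10) = mex{0,2} = 1
G(11) = mex{0,0} = 1
G(12) = mex{0,0} = 1
G(13) = mex{1,0} = 2
G(14) = mex{1,1} = 0
G(15) = mex{1,1} = 0
G_B(15) = 0.
Combined Grundy value = 0 ⊕ 0 = 0.
A winning move leaves total XOR = 0, i.e. changes one component's Grundy value g to g ⊕ X where X is the current total.
Stack A: target g' = 0⊕0 = 0, but every legal move changes the Grundy value (mex property), so 0 moves.
Stack B: target g' = 0⊕0 = 0, but every legal move changes the Grundy value (mex property), so 0 moves.

0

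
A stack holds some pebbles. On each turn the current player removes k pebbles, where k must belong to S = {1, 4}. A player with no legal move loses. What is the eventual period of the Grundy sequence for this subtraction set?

5

n :  0  1  2  3  4  5  6  7  8  9 10 11 12 13 14
G :  0  1  0  1  2  0  1  0  1  2  0  1  0  1  2
G(n+5) = G(n) holds for n = 0,…,3 (a full window of length max(S) = 4), so the sequence is purely periodic with period 5.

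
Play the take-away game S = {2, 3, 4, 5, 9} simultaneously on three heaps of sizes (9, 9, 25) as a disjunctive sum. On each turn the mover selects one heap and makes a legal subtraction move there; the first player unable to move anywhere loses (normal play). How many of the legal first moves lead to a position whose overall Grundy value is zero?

All heaps use S = {2, 3, 4, 5, 9}:
n :  0  1  2  3  4  5  6  7  8  9 10 11 12 13 14 15 16 17 18 19 20 21 22 23 24 25
G :  0  0  1  1  2  2  3  0  0  1  1  2  2  3  0  0  1  1  2  2  3  0  0  1  1  2
Heap A: G(9) = 1.
Heap B: G(9) = 1.
Heap C: G(25) = 2.
Combined Grundy value = 1 ⊕ 1 ⊕ 2 = 2.
A winning move leaves total XOR = 0, i.e. changes one component's Grundy value g to g ⊕ X where X is the current total.
Heap A: need g' = 1⊕2 = 3. Options: 9−2→G=0, 9−3→G=3, 9−4→G=2, 9−5→G=2, 9−9→G=0. Hits: 1.
Heap B: need g' = 1⊕2 = 3. Options: 9−2→G=0, 9−3→G=3, 9−4→G=2, 9−5→G=2, 9−9→G=0. Hits: 1.
Heap C: need g' = 2⊕2 = 0. Options: 25−2→G=1, 25−3→G=0, 25−4→G=0, 25−5→G=3, 25−9→G=1. Hits: 2.

4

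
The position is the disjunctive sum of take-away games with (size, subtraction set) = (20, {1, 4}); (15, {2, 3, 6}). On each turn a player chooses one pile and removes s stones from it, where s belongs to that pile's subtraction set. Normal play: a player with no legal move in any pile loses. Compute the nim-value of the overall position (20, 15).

3

Pile A, S = {1, 4}:
G(0) = 0
G(1) = mex{0} = 1
G(2) = mex{1} = 0
G(3) = mex{0} = 1
G(4) = mex{1,0} = 2
G(5) = mex{2,1} = 0
G(6) = mex{0,0} = 1
G(7) = mex{1,1} = 0
G(8) = mex{0,2} = 1
G(9) = mex{1,0} = 2
G(10) = mex{2,1} = 0
G(11) = mex{0,0} = 1
G(12) = mex{1,1} = 0
G(13) = mex{0,2} = 1
G(14) = mex{1,0} = 2
G(15) = mex{2,1} = 0
G(16) = mex{0,0} = 1
G(17) = mex{1,1} = 0
G(18) = mex{0,2} = 1
G(19) = mex{1,0} = 2
G(20) = mex{2,1} = 0
G_A(20) = 0.
Pile B, S = {2, 3, 6}:
G(0) = 0
G(1) = mex{} = 0
G(2) = mex{0} = 1
G(3) = mex{0,0} = 1
G(4) = mex{1,0} = 2
G(5) = mex{1,1} = 0
G(6) = mex{2,1,0} = 3
G(7) = mex{0,2,0} = 1
G(8) = mex{3,0,1} = 2
G(9) = mex{1,3,1} = 0
G(10) = mex{2,1,2} = 0
G(11) = mex{0,2,0} = 1
G(12) = mex{0,0,3} = 1
G(13) = mex{1,0,1} = 2
G(14) = mex{1,1,2} = 0
G(15) = mex{2,1,0} = 3
G_B(15) = 3.
Combined Grundy value = 0 ⊕ 3 = 3.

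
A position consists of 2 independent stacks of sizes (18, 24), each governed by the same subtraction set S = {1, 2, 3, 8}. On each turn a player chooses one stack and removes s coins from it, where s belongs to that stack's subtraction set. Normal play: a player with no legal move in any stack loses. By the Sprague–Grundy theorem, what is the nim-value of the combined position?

2

All stacks use S = {1, 2, 3, 8}:
n :  0  1  2  3  4  5  6  7  8  9 10 11 12 13 14 15 16 17 18 19 20 21 22 23 24
G :  0  1  2  3  0  1  2  3  4  0  1  2  3  0  1  2  3  4  0  1  2  3  0  1  2
Stack A: G(18) = 0.
Stack B: G(24) = 2.
Combined Grundy value = 0 ⊕ 2 = 2.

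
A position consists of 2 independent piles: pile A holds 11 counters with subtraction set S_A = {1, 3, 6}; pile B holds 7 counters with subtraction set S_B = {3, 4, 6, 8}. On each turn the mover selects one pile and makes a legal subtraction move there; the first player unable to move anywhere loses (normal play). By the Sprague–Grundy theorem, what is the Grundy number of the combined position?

2

Pile A, S = {1, 3, 6}:
G(0) = 0
G(1) = mex{0} = 1
G(2) = mex{1} = 0
G(3) = mex{0,0} = 1
G(4) = mex{1,1} = 0
G(5) = mex{0,0} = 1
G(6) = mex{1,1,0} = 2
G(7) = mex{2,0,1} = 3
G(8) = mex{3,1,0} = 2
G(9) = mex{2,2,1} = 0
G(10) = mex{0,3,0} = 1
G(11) = mex{1,2,1} = 0
G_A(11) = 0.
Pile B, S = {3, 4, 6, 8}:
G(0) = 0
G(1) = mex{} = 0
G(2) = mex{} = 0
G(3) = mex{0} = 1
G(4) = mex{0,0} = 1
G(5) = mex{0,0} = 1
G(6) = mex{1,0,0} = 2
G(7) = mex{1,1,0} = 2
G_B(7) = 2.
Combined Grundy value = 0 ⊕ 2 = 2.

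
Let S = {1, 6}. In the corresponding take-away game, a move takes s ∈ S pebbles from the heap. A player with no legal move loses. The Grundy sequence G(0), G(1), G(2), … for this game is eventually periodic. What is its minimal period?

7

n :  0  1  2  3  4  5  6  7  8  9 10 11 12 13 14 15
G :  0  1  0  1  0  1  2  0  1  0  1  0  1  2  0  1
G(n+7) = G(n) holds for n = 0,…,5 (a full window of length max(S) = 6), so the sequence is purely periodic with period 7.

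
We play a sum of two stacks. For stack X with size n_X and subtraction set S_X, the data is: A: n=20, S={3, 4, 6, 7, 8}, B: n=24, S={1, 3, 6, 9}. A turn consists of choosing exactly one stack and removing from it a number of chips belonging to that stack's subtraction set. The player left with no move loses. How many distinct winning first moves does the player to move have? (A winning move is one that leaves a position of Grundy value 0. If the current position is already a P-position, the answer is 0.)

4

Stack A, S = {3, 4, 6, 7, 8}:
n :  0  1  2  3  4  5  6  7  8  9 10 11 12 13 14 15 16 17 18 19 20
G :  0  0  0  1  1  1  2  2  2  3  3  0  0  0  1  1  1  2  2  2  3
G_A(20) = 3.
Stack B, S = {1, 3, 6, 9}:
n :  0  1  2  3  4  5  6  7  8  9 10 11 12 13 14 15 16 17 18 19 20 21 22 23 24
G :  0  1  0  1  0  1  2  3  2  3  2  3  0  1  0  1  0  1  2  3  2  3  2  3  0
G_B(24) = 0.
Combined Grundy value = 3 ⊕ 0 = 3.
A winning move leaves total XOR = 0, i.e. changes one component's Grundy value g to g ⊕ X where X is the current total.
Stack A: need g' = 3⊕3 = 0. Options: 20−3→G=2, 20−4→G=1, 20−6→G=1, 20−7→G=0, 20−8→G=0. Hits: 2.
Stack B: need g' = 0⊕3 = 3. Options: 24−1→G=3, 24−3→G=3, 24−6→G=2, 24−9→G=1. Hits: 2.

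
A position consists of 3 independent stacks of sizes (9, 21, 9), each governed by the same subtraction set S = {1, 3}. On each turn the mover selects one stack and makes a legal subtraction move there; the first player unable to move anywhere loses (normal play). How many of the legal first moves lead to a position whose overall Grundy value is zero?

All stacks use S = {1, 3}:
G(0) = 0
G(1) = mex{0} = 1
G(2) = mex{1} = 0
G(3) = mex{0,0} = 1
G(4) = mex{1,1} = 0
G(5) = mex{0,0} = 1
G(6) = mex{1,1} = 0
G(7) = mex{0,0} = 1
G(8) = mex{1,1} = 0
G(9) = mex{0,0} = 1
G(10) = mex{1,1} = 0
G(11) = mex{0,0} = 1
G(12) = mex{1,1} = 0
G(13) = mex{0,0} = 1
G(14) = mex{1,1} = 0
G(15) = mex{0,0} = 1
G(16) = mex{1,1} = 0
G(17) = mex{0,0} = 1
G(18) = mex{1,1} = 0
G(19) = mex{0,0} = 1
G(20) = mex{1,1} = 0
G(21) = mex{0,0} = 1
Stack A: G(9) = 1.
Stack B: G(21) = 1.
Stack C: G(9) = 1.
Combined Grundy value = 1 ⊕ 1 ⊕ 1 = 1.
A winning move leaves total XOR = 0, i.e. changes one component's Grundy value g to g ⊕ X where X is the current total.
Stack A: need g' = 1⊕1 = 0. Options: 9−1→G=0, 9−3→G=0. Hits: 2.
Stack B: need g' = 1⊕1 = 0. Options: 21−1→G=0, 21−3→G=0. Hits: 2.
Stack C: need g' = 1⊕1 = 0. Options: 9−1→G=0, 9−3→G=0. Hits: 2.

6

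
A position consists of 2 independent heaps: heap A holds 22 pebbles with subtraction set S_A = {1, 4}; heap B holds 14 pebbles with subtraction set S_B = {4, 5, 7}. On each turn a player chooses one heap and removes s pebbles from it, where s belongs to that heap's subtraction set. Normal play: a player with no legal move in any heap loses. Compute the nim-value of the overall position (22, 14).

Heap A, S = {1, 4}:
G(0) = 0
G(1) = mex{0} = 1
G(2) = mex{1} = 0
G(3) = mex{0} = 1
G(4) = mex{1,0} = 2
G(5) = mex{2,1} = 0
G(6) = mex{0,0} = 1
G(7) = mex{1,1} = 0
G(8) = mex{0,2} = 1
G(9) = mex{1,0} = 2
G(10) = mex{2,1} = 0
G(11) = mex{0,0} = 1
G(12) = mex{1,1} = 0
G(13) = mex{0,2} = 1
G(14) = mex{1,0} = 2
G(15) = mex{2,1} = 0
G(16) = mex{0,0} = 1
G(17) = mex{1,1} = 0
G(18) = mex{0,2} = 1
G(19) = mex{1,0} = 2
G(20) = mex{2,1} = 0
G(21) = mex{0,0} = 1
G(22) = mex{1,1} = 0
G_A(22) = 0.
Heap B, S = {4, 5, 7}:
G(0) = 0
G(1) = mex{} = 0
G(2) = mex{} = 0
G(3) = mex{} = 0
G(4) = mex{0} = 1
G(5) = mex{0,0} = 1
G(6) = mex{0,0} = 1
G(7) = mex{0,0,0} = 1
G(8) = mex{1,0,0} = 2
G(9) = mex{1,1,0} = 2
G(10) = mex{1,1,0} = 2
G(11) = mex{1,1,1} = 0
G(12) = mex{2,1,1} = 0
G(13) = mex{2,2,1} = 0
G(14) = mex{2,2,1} = 0
G_B(14) = 0.
Combined Grundy value = 0 ⊕ 0 = 0.

0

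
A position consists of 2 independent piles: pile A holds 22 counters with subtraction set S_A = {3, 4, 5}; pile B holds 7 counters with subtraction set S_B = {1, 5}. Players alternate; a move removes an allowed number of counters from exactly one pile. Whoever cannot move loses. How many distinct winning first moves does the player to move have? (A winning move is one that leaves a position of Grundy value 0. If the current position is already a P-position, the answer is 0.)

Pile A, S = {3, 4, 5}:
n :  0  1  2  3  4  5  6  7  8  9 10 11 12 13 14 15 16 17 18 19 20 21 22
G :  0  0  0  1  1  1  2  2  0  0  0  1  1  1  2  2  0  0  0  1  1  1  2
G_A(22) = 2.
Pile B, S = {1, 5}:
n : 0 1 2 3 4 5 6 7
G : 0 1 0 1 0 1 0 1
G_B(7) = 1.
Combined Grundy value = 2 ⊕ 1 = 3.
A winning move leaves total XOR = 0, i.e. changes one component's Grundy value g to g ⊕ X where X is the current total.
Pile A: need g' = 2⊕3 = 1. Options: 22−3→G=1, 22−4→G=0, 22−5→G=0. Hits: 1.
Pile B: need g' = 1⊕3 = 2. Options: 7−1→G=0, 7−5→G=0. Hits: 0.

1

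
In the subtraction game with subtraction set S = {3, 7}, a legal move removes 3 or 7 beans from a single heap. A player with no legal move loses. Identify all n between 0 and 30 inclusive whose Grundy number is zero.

0, 1, 2, 6, 10, 11, 12, 16, 20, 21, 22, 26, 30

n :  0  1  2  3  4  5  6  7  8  9 10 11 12 13 14 15 16 17 18 19 20 21 22 23 24 25 26 27 28 29 30
G :  0  0  0  1  1  1  0  2  2  1  0  0  0  1  1  1  0  2  2  1  0  0  0  1  1  1  0  2  2  1  0
P-positions are exactly the n with G(n) = 0.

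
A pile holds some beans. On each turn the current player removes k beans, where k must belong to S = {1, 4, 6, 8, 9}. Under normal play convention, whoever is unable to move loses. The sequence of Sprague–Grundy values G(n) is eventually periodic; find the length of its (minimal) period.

G(0) = 0
G(1) = mex{0} = 1
G(2) = mex{1} = 0
G(3) = mex{0} = 1
G(4) = mex{1,0} = 2
G(5) = mex{2,1} = 0
G(6) = mex{0,0,0} = 1
G(7) = mex{1,1,1} = 0
G(8) = mex{0,2,0,0} = 1
G(9) = mex{1,0,1,1,0} = 2
G(10) = mex{2,1,2,0,1} = 3
G(11) = mex{3,0,0,1,0} = 2
G(12) = mex{2,1,1,2,1} = 0
G(13) = mex{0,2,0,0,2} = 1
G(14) = mex{1,3,1,1,0} = 2
G(15) = mex{2,2,2,0,1} = 3
G(16) = mex{3,0,3,1,0} = 2
G(17) = mex{2,1,2,2,1} = 0
G(18) = mex{0,2,0,3,2} = 1
G(19) = mex{1,3,1,2,3} = 0
G(20) = mex{0,2,2,0,2} = 1
G(21) = mex{1,0,3,1,0} = 2
G(22) = mex{2,1,2,2,1} = 0
G(23) = mex{0,0,0,3,2} = 1
G(24) = mex{1,1,1,2,3} = 0
G(25) = mex{0,2,0,0,2} = 1
G(26) = mex{1,0,1,1,0} = 2
G(27) = mex{2,1,2,0,1} = 3
G(28) = mex{3,0,0,1,0} = 2
G(29) = mex{2,1,1,2,1} = 0
G(30) = mex{0,2,0,0,2} = 1
G(31) = mex{1,3,1,1,0} = 2
G(32) = mex{2,2,2,0,1} = 3
G(33) = mex{3,0,3,1,0} = 2
G(34) = mex{2,1,2,2,1} = 0
G(35) = mex{0,2,0,3,2} = 1
G(n+17) = G(n) holds for n = 0,…,8 (a full window of length max(S) = 9), so the sequence is purely periodic with period 17.

17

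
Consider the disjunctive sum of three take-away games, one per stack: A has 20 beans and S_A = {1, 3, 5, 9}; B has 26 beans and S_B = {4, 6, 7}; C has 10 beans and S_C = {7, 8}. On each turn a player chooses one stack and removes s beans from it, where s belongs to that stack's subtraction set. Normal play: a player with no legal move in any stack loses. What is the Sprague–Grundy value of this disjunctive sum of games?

Stack A, S = {1, 3, 5, 9}:
G(0) = 0
G(1) = mex{0} = 1
G(2) = mex{1} = 0
G(3) = mex{0,0} = 1
G(4) = mex{1,1} = 0
G(5) = mex{0,0,0} = 1
G(6) = mex{1,1,1} = 0
G(7) = mex{0,0,0} = 1
G(8) = mex{1,1,1} = 0
G(9) = mex{0,0,0,0} = 1
G(10) = mex{1,1,1,1} = 0
G(11) = mex{0,0,0,0} = 1
G(12) = mex{1,1,1,1} = 0
G(13) = mex{0,0,0,0} = 1
G(14) = mex{1,1,1,1} = 0
G(15) = mex{0,0,0,0} = 1
G(16) = mex{1,1,1,1} = 0
G(17) = mex{0,0,0,0} = 1
G(18) = mex{1,1,1,1} = 0
G(19) = mex{0,0,0,0} = 1
G(20) = mex{1,1,1,1} = 0
G_A(20) = 0.
Stack B, S = {4, 6, 7}:
G(0) = 0
G(1) = mex{} = 0
G(2) = mex{} = 0
G(3) = mex{} = 0
G(4) = mex{0} = 1
G(5) = mex{0} = 1
G(6) = mex{0,0} = 1
G(7) = mex{0,0,0} = 1
G(8) = mex{1,0,0} = 2
G(9) = mex{1,0,0} = 2
G(10) = mex{1,1,0} = 2
G(11) = mex{1,1,1} = 0
G(12) = mex{2,1,1} = 0
G(13) = mex{2,1,1} = 0
G(14) = mex{2,2,1} = 0
G(15) = mex{0,2,2} = 1
G(16) = mex{0,2,2} = 1
G(17) = mex{0,0,2} = 1
G(18) = mex{0,0,0} = 1
G(19) = mex{1,0,0} = 2
G(20) = mex{1,0,0} = 2
G(21) = mex{1,1,0} = 2
G(22) = mex{1,1,1} = 0
G(23) = mex{2,1,1} = 0
G(24) = mex{2,1,1} = 0
G(25) = mex{2,2,1} = 0
G(26) = mex{0,2,2} = 1
G_B(26) = 1.
Stack C, S = {7, 8}:
G(0) = 0
G(1) = mex{} = 0
G(2) = mex{} = 0
G(3) = mex{} = 0
G(4) = mex{} = 0
G(5) = mex{} = 0
G(6) = mex{} = 0
G(7) = mex{0} = 1
G(8) = mex{0,0} = 1
G(9) = mex{0,0} = 1
G(10) = mex{0,0} = 1
G_C(10) = 1.
Combined Grundy value = 0 ⊕ 1 ⊕ 1 = 0.

0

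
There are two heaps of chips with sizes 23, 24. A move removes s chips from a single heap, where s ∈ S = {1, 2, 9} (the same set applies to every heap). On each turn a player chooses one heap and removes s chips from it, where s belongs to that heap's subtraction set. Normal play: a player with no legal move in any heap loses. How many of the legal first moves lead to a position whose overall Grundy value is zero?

3

All heaps use S = {1, 2, 9}:
G(0) = 0
G(1) = mex{0} = 1
G(2) = mex{1,0} = 2
G(3) = mex{2,1} = 0
G(4) = mex{0,2} = 1
G(5) = mex{1,0} = 2
G(6) = mex{2,1} = 0
G(7) = mex{0,2} = 1
G(8) = mex{1,0} = 2
G(9) = mex{2,1,0} = 3
G(10) = mex{3,2,1} = 0
G(11) = mex{0,3,2} = 1
G(12) = mex{1,0,0} = 2
G(13) = mex{2,1,1} = 0
G(14) = mex{0,2,2} = 1
G(15) = mex{1,0,0} = 2
G(16) = mex{2,1,1} = 0
G(17) = mex{0,2,2} = 1
G(18) = mex{1,0,3} = 2
G(19) = mex{2,1,0} = 3
G(20) = mex{3,2,1} = 0
G(21) = mex{0,3,2} = 1
G(22) = mex{1,0,0} = 2
G(23) = mex{2,1,1} = 0
G(24) = mex{0,2,2} = 1
Heap A: G(23) = 0.
Heap B: G(24) = 1.
Combined Grundy value = 0 ⊕ 1 = 1.
A winning move leaves total XOR = 0, i.e. changes one component's Grundy value g to g ⊕ X where X is the current total.
Heap A: need g' = 0⊕1 = 1. Options: 23−1→G=2, 23−2→G=1, 23−9→G=1. Hits: 2.
Heap B: need g' = 1⊕1 = 0. Options: 24−1→G=0, 24−2→G=2, 24−9→G=2. Hits: 1.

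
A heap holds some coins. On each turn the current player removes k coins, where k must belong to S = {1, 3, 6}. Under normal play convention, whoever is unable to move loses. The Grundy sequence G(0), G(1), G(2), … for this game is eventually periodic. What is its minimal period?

9

n :  0  1  2  3  4  5  6  7  8  9 10 11 12 13 14 15 16 17 18 19
G :  0  1  0  1  0  1  2  3  2  0  1  0  1  0  1  2  3  2  0  1
G(n+9) = G(n) holds for n = 0,…,5 (a full window of length max(S) = 6), so the sequence is purely periodic with period 9.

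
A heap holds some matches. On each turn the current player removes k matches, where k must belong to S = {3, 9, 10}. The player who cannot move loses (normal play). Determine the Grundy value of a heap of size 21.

n :  0  1  2  3  4  5  6  7  8  9 10 11 12 13 14 15 16 17 18 19 20 21
G :  0  0  0  1  1  1  0  0  0  1  1  1  2  0  0  3  1  1  2  0  0  0

0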